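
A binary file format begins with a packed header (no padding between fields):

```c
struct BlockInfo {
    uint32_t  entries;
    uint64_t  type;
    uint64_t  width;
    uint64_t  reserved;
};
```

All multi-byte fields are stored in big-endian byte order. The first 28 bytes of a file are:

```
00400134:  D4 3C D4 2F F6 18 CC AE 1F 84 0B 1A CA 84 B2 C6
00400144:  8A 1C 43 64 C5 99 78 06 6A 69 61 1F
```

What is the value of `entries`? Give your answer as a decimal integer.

`entries` is the first field, at byte offset 0, occupying 4 bytes.
Bytes at offsets 0..3: D4 3C D4 2F.
Big-endian: lowest address holds the most-significant byte.
The bytes are already most-significant first: 0xD43CD42F.
0xD43CD42F = 3560756271.

3560756271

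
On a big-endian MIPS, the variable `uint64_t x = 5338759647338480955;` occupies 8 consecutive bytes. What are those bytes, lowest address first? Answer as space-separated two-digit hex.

4A 17 15 9D 00 CC C5 3B

5338759647338480955 in hexadecimal, padded to 64 bits, is 0x4A17159D00CCC53B.
Split into bytes (most-significant first): 4A 17 15 9D 00 CC C5 3B.
Big-endian stores the most-significant byte at the lowest address.
So the memory order matches the most-significant-first order: 4A 17 15 9D 00 CC C5 3B.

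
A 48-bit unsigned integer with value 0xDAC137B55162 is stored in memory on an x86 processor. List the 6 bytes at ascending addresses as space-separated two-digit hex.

62 51 B5 37 C1 DA

Split into bytes (most-significant first): DA C1 37 B5 51 62.
Little-endian stores the least-significant byte at the lowest address.
So at ascending addresses the bytes are 62 51 B5 37 C1 DA.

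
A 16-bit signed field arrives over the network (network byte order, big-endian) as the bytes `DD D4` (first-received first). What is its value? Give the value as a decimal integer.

-8748

Big-endian: lowest address holds the most-significant byte.
The bytes are already most-significant first: 0xDDD4.
Top bit is set, so as a signed 16-bit value this is 0xDDD4 − 2^16 = -8748.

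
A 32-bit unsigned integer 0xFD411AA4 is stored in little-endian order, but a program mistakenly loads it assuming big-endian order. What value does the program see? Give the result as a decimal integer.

2753184253

Stored little-endian, the bytes at ascending addresses are A4 1A 41 FD.
Read back as big-endian, the last byte is least significant, giving 0xA41A41FD.
0xA41A41FD = 2753184253.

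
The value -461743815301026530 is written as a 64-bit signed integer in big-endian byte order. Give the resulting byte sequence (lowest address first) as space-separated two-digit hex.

F9 97 8E 72 47 BF AD 1E

Two's complement of -461743815301026530 in 64 bits: 461743815301026530 = 0x0668718DB84052E2; invert → 0xF9978E7247BFAD1D; add 1 → 0xF9978E7247BFAD1E.
Split into bytes (most-significant first): F9 97 8E 72 47 BF AD 1E.
Big-endian stores the most-significant byte at the lowest address.
So the memory order matches the most-significant-first order: F9 97 8E 72 47 BF AD 1E.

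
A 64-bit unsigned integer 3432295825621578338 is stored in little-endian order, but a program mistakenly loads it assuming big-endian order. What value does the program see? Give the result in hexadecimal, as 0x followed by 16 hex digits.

3432295825621578338 in 64-bit hexadecimal is 0x2FA1F6DE4A3AF262.
Stored little-endian, the bytes at ascending addresses are 62 F2 3A 4A DE F6 A1 2F.
Read back as big-endian, the last byte is least significant, giving 0x62F23A4ADEF6A12F.

0x62F23A4ADEF6A12F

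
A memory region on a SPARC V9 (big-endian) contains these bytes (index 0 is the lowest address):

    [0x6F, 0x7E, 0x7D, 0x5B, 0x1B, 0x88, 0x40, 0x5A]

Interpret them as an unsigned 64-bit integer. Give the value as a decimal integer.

8033996615532953690

Big-endian: lowest address holds the most-significant byte.
The bytes are already most-significant first: 0x6F7E7D5B1B88405A.
0x6F7E7D5B1B88405A = 8033996615532953690.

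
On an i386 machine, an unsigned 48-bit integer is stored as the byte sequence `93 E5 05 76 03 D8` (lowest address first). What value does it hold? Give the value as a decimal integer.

237509376599443

Little-endian: lowest address holds the least-significant byte.
Reassemble most-significant byte first: D8 03 76 05 E5 93 → 0xD8037605E593.
0xD8037605E593 = 237509376599443.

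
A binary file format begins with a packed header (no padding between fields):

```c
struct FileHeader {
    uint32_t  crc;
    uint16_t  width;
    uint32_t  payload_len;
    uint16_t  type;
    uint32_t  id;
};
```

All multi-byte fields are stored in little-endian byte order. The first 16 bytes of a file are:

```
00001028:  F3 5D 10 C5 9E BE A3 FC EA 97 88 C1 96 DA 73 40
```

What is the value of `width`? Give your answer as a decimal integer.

48798

`width` follows `crc` (4 bytes), so it starts at byte offset 4 and occupies 2 bytes.
Bytes at offsets 4..5: 9E BE.
Little-endian stores the least-significant byte at the lowest address.
Reassemble most-significant byte first: BE 9E → 0xBE9E.
0xBE9E = 48798.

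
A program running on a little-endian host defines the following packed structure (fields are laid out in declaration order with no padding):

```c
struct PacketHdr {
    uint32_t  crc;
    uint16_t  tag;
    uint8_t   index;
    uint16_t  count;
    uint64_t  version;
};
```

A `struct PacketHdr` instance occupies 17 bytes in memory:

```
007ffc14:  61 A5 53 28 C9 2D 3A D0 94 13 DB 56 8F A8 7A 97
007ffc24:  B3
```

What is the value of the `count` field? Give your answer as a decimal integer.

`count` follows `crc` (4 B), `tag` (2 B), `index` (1 B), so it starts at offset 4 + 2 + 1 = 7 and occupies 2 bytes.
Bytes at offsets 7..8: D0 94.
Little-endian: lowest address holds the least-significant byte.
Reassemble most-significant byte first: 94 D0 → 0x94D0.
0x94D0 = 38096.

38096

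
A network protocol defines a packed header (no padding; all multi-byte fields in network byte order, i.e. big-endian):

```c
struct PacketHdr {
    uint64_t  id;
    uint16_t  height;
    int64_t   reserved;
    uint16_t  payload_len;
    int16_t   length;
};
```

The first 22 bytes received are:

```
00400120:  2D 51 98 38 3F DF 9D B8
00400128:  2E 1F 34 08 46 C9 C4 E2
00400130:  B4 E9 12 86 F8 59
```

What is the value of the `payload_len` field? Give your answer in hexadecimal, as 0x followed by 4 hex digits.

`payload_len` follows `id` (8 B), `height` (2 B), `reserved` (8 B), so it starts at offset 8 + 2 + 8 = 18 and occupies 2 bytes.
Bytes at offsets 18..19: 12 86.
In big-endian order the high byte comes first in memory.
The bytes are already most-significant first: 0x1286.

0x1286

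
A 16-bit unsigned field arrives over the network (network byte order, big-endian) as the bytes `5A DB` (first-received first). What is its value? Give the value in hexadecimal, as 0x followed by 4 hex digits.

0x5ADB

Big-endian stores the most-significant byte at the lowest address.
The bytes are already most-significant first: 0x5ADB.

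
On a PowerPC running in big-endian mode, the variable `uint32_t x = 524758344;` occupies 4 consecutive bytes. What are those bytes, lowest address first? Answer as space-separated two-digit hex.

1F 47 2D 48

524758344 in hexadecimal, padded to 32 bits, is 0x1F472D48.
Split into bytes (most-significant first): 1F 47 2D 48.
Big-endian: lowest address holds the most-significant byte.
So the memory order matches the most-significant-first order: 1F 47 2D 48.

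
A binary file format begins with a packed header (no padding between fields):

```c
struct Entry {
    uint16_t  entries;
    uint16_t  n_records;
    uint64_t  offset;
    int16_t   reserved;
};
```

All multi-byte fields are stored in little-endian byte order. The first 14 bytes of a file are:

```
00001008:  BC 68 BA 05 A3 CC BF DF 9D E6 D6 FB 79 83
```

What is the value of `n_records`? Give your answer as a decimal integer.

1466

`n_records` follows `entries` (2 bytes), so it starts at byte offset 2 and occupies 2 bytes.
Bytes at offsets 2..3: BA 05.
Little-endian stores the least-significant byte at the lowest address.
Reassemble most-significant byte first: 05 BA → 0x05BA.
0x05BA = 1466.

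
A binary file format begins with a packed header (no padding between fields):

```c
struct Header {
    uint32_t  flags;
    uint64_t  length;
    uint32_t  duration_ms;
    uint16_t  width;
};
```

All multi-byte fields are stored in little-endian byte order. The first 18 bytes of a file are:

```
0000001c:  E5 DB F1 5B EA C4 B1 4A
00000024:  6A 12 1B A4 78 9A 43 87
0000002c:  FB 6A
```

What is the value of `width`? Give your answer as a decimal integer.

`width` follows `flags` (4 B), `length` (8 B), `duration_ms` (4 B), so it starts at offset 4 + 8 + 4 = 16 and occupies 2 bytes.
Bytes at offsets 16..17: FB 6A.
Little-endian stores the least-significant byte at the lowest address.
Reassemble most-significant byte first: 6A FB → 0x6AFB.
0x6AFB = 27387.

27387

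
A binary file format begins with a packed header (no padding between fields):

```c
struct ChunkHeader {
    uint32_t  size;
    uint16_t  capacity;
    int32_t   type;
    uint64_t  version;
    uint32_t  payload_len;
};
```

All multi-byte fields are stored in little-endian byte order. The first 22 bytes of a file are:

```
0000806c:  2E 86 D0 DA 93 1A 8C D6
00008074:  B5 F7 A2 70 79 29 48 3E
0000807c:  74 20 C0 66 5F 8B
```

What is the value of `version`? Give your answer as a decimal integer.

2338562586166522018

`version` follows `size` (4 B), `capacity` (2 B), `type` (4 B), so it starts at offset 4 + 2 + 4 = 10 and occupies 8 bytes.
Bytes at offsets 10..17: A2 70 79 29 48 3E 74 20.
Little-endian stores the least-significant byte at the lowest address.
Reassemble most-significant byte first: 20 74 3E 48 29 79 70 A2 → 0x20743E48297970A2.
0x20743E48297970A2 = 2338562586166522018.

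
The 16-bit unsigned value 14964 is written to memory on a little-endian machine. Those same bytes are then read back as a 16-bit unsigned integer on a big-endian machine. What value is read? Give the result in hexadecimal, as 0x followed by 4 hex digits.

14964 in 16-bit hexadecimal is 0x3A74.
Stored little-endian, the bytes at ascending addresses are 74 3A.
Read back as big-endian, the last byte is least significant, giving 0x743A.

0x743A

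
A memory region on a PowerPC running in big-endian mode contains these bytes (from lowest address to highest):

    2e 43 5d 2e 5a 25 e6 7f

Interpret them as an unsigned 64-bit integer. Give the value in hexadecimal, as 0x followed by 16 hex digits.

In big-endian order the high byte comes first in memory.
The bytes are already most-significant first: 0x2E435D2E5A25E67F.

0x2E435D2E5A25E67F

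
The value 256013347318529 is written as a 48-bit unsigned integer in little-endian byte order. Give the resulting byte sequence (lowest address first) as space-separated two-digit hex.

256013347318529 in hexadecimal, padded to 48 bits, is 0xE8D7C09FEB01.
Split into bytes (most-significant first): E8 D7 C0 9F EB 01.
Little-endian stores the least-significant byte at the lowest address.
So at ascending addresses the bytes are 01 EB 9F C0 D7 E8.

01 EB 9F C0 D7 E8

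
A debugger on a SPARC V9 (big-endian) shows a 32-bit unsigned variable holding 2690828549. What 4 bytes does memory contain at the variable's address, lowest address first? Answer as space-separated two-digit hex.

A0 62 C9 05

2690828549 in hexadecimal, padded to 32 bits, is 0xA062C905.
Split into bytes (most-significant first): A0 62 C9 05.
Big-endian: lowest address holds the most-significant byte.
So the memory order matches the most-significant-first order: A0 62 C9 05.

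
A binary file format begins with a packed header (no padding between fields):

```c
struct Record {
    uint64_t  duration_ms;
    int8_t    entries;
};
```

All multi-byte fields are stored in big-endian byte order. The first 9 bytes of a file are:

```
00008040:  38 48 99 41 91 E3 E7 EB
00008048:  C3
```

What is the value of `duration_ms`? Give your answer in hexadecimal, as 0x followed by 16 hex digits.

`duration_ms` is the first field, at byte offset 0, occupying 8 bytes.
Bytes at offsets 0..7: 38 48 99 41 91 E3 E7 EB.
Big-endian: lowest address holds the most-significant byte.
The bytes are already most-significant first: 0x3848994191E3E7EB.

0x3848994191E3E7EB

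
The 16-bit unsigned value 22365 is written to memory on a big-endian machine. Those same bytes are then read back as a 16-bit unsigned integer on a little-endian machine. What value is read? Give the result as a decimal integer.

23895

22365 in 16-bit hexadecimal is 0x575D.
Stored big-endian, the bytes at ascending addresses are 57 5D.
Read back as little-endian, the first byte is least significant, giving 0x5D57.
0x5D57 = 23895.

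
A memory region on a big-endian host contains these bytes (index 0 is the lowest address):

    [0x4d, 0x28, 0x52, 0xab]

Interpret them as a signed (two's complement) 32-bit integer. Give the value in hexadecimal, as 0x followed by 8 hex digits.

0x4D2852AB

Big-endian: lowest address holds the most-significant byte.
The bytes are already most-significant first: 0x4D2852AB.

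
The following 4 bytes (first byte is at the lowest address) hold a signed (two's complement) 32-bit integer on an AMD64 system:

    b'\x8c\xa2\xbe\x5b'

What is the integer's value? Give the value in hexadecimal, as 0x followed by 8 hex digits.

0x5BBEA28C

In little-endian order the low byte comes first in memory.
Reassemble most-significant byte first: 5B BE A2 8C → 0x5BBEA28C.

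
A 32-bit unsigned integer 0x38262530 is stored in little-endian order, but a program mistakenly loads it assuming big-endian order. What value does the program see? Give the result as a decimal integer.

Stored little-endian, the bytes at ascending addresses are 30 25 26 38.
Read back as big-endian, the last byte is least significant, giving 0x30252638.
0x30252638 = 807740984.

807740984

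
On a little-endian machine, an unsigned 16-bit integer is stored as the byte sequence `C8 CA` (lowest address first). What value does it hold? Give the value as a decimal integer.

Little-endian: lowest address holds the least-significant byte.
Reassemble most-significant byte first: CA C8 → 0xCAC8.
0xCAC8 = 51912.

51912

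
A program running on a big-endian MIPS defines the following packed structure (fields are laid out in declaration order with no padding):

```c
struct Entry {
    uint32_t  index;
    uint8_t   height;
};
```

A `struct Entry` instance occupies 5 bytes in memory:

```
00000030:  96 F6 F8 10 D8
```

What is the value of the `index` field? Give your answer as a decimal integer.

`index` is the first field, at byte offset 0, occupying 4 bytes.
Bytes at offsets 0..3: 96 F6 F8 10.
In big-endian order the high byte comes first in memory.
The bytes are already most-significant first: 0x96F6F810.
0x96F6F810 = 2532767760.

2532767760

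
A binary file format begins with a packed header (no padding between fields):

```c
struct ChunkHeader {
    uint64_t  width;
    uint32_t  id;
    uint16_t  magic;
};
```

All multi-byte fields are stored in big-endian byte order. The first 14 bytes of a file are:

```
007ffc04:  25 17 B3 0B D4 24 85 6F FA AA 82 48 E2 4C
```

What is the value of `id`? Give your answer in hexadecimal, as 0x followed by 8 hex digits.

0xFAAA8248

`id` follows `width` (8 bytes), so it starts at byte offset 8 and occupies 4 bytes.
Bytes at offsets 8..11: FA AA 82 48.
Big-endian stores the most-significant byte at the lowest address.
The bytes are already most-significant first: 0xFAAA8248.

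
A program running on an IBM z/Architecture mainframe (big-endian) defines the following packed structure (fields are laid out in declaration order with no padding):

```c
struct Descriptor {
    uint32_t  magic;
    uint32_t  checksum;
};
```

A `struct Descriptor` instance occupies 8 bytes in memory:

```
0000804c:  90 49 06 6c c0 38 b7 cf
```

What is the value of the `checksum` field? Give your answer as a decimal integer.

3224942543

`checksum` follows `magic` (4 bytes), so it starts at byte offset 4 and occupies 4 bytes.
Bytes at offsets 4..7: C0 38 B7 CF.
Big-endian stores the most-significant byte at the lowest address.
The bytes are already most-significant first: 0xC038B7CF.
0xC038B7CF = 3224942543.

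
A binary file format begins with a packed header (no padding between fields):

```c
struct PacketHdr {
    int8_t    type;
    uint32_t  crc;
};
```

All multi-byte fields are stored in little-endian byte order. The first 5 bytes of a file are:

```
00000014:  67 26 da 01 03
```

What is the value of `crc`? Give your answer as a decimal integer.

50453030

`crc` follows `type` (1 byte), so it starts at byte offset 1 and occupies 4 bytes.
Bytes at offsets 1..4: 26 DA 01 03.
Little-endian: lowest address holds the least-significant byte.
Reassemble most-significant byte first: 03 01 DA 26 → 0x0301DA26.
0x0301DA26 = 50453030.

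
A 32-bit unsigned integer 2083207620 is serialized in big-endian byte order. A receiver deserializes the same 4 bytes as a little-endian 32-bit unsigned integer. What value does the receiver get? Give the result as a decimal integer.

3292081020

2083207620 in 32-bit hexadecimal is 0x7C2B39C4.
Stored big-endian, the bytes at ascending addresses are 7C 2B 39 C4.
Read back as little-endian, the first byte is least significant, giving 0xC4392B7C.
0xC4392B7C = 3292081020.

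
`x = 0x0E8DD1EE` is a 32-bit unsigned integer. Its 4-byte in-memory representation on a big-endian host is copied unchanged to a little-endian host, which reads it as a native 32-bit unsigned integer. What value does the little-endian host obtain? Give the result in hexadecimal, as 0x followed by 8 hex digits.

Stored big-endian, the bytes at ascending addresses are 0E 8D D1 EE.
Read back as little-endian, the first byte is least significant, giving 0xEED18D0E.

0xEED18D0E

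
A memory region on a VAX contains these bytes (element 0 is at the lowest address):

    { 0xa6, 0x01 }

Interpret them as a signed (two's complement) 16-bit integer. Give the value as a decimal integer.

Little-endian: lowest address holds the least-significant byte.
Reassemble most-significant byte first: 01 A6 → 0x01A6.
0x01A6 = 422.

422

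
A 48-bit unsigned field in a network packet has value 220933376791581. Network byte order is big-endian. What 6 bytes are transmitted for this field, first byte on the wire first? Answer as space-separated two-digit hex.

C8 F0 0F 71 54 1D

220933376791581 in hexadecimal, padded to 48 bits, is 0xC8F00F71541D.
Split into bytes (most-significant first): C8 F0 0F 71 54 1D.
Big-endian stores the most-significant byte at the lowest address.
So the memory order matches the most-significant-first order: C8 F0 0F 71 54 1D.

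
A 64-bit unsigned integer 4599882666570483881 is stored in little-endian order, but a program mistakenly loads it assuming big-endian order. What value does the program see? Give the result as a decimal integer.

12180101731481343551

4599882666570483881 in 64-bit hexadecimal is 0x3FD610E9FD6908A9.
Stored little-endian, the bytes at ascending addresses are A9 08 69 FD E9 10 D6 3F.
Read back as big-endian, the last byte is least significant, giving 0xA90869FDE910D63F.
0xA90869FDE910D63F = 12180101731481343551.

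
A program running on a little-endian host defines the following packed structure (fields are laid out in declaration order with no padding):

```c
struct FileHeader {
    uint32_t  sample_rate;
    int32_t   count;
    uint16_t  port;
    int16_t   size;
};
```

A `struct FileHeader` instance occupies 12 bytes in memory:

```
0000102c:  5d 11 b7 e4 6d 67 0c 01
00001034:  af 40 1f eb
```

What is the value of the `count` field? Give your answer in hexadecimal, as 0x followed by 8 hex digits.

`count` follows `sample_rate` (4 bytes), so it starts at byte offset 4 and occupies 4 bytes.
Bytes at offsets 4..7: 6D 67 0C 01.
In little-endian order the low byte comes first in memory.
Reassemble most-significant byte first: 01 0C 67 6D → 0x010C676D.

0x010C676D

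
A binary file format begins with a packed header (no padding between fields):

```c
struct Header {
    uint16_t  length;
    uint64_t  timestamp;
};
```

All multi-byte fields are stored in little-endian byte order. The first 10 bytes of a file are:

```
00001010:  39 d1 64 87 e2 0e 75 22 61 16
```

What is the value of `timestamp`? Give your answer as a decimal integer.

`timestamp` follows `length` (2 bytes), so it starts at byte offset 2 and occupies 8 bytes.
Bytes at offsets 2..9: 64 87 E2 0E 75 22 61 16.
Little-endian stores the least-significant byte at the lowest address.
Reassemble most-significant byte first: 16 61 22 75 0E E2 87 64 → 0x166122750EE28764.
0x166122750EE28764 = 1612608027731593060.

1612608027731593060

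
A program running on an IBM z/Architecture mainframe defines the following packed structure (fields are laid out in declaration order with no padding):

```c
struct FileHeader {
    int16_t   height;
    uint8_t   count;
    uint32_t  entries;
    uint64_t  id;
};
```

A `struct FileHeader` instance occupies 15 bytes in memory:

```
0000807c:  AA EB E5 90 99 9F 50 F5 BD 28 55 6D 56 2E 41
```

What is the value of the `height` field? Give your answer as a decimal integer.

`height` is the first field, at byte offset 0, occupying 2 bytes.
Bytes at offsets 0..1: AA EB.
In big-endian order the high byte comes first in memory.
The bytes are already most-significant first: 0xAAEB.
Top bit is set, so as a signed 16-bit value this is 0xAAEB − 2^16 = -21781.

-21781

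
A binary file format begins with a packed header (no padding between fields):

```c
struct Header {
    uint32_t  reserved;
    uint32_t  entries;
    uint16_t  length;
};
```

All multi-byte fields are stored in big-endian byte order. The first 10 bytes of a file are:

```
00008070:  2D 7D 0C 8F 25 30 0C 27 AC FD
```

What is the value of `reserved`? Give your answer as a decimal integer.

763169935

`reserved` is the first field, at byte offset 0, occupying 4 bytes.
Bytes at offsets 0..3: 2D 7D 0C 8F.
In big-endian order the high byte comes first in memory.
The bytes are already most-significant first: 0x2D7D0C8F.
0x2D7D0C8F = 763169935.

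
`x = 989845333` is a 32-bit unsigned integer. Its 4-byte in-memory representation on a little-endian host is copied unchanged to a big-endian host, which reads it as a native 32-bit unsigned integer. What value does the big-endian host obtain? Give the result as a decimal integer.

989845333 in 32-bit hexadecimal is 0x3AFFD755.
Stored little-endian, the bytes at ascending addresses are 55 D7 FF 3A.
Read back as big-endian, the last byte is least significant, giving 0x55D7FF3A.
0x55D7FF3A = 1440218938.

1440218938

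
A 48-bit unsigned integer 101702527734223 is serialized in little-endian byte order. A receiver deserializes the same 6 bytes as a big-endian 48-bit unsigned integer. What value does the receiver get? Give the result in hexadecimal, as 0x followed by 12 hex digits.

0xCFD109777F5C

101702527734223 in 48-bit hexadecimal is 0x5C7F7709D1CF.
Stored little-endian, the bytes at ascending addresses are CF D1 09 77 7F 5C.
Read back as big-endian, the last byte is least significant, giving 0xCFD109777F5C.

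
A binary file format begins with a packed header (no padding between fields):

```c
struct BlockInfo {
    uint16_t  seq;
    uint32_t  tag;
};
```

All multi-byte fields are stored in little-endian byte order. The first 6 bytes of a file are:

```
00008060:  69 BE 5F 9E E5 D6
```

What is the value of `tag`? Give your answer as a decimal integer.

3605372511

`tag` follows `seq` (2 bytes), so it starts at byte offset 2 and occupies 4 bytes.
Bytes at offsets 2..5: 5F 9E E5 D6.
Little-endian stores the least-significant byte at the lowest address.
Reassemble most-significant byte first: D6 E5 9E 5F → 0xD6E59E5F.
0xD6E59E5F = 3605372511.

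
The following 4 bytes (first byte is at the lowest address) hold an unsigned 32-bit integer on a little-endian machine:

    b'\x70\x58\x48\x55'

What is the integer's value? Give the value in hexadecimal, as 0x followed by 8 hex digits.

Little-endian stores the least-significant byte at the lowest address.
Reassemble most-significant byte first: 55 48 58 70 → 0x55485870.

0x55485870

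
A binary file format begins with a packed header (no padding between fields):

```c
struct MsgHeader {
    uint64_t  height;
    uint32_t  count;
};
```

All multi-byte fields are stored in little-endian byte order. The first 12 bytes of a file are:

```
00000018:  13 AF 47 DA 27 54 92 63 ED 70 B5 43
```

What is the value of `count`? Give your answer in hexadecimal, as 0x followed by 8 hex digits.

`count` follows `height` (8 bytes), so it starts at byte offset 8 and occupies 4 bytes.
Bytes at offsets 8..11: ED 70 B5 43.
Little-endian stores the least-significant byte at the lowest address.
Reassemble most-significant byte first: 43 B5 70 ED → 0x43B570ED.

0x43B570ED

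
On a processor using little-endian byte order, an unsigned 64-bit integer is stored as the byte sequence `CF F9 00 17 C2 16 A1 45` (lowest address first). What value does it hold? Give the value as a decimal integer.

Little-endian: lowest address holds the least-significant byte.
Reassemble most-significant byte first: 45 A1 16 C2 17 00 F9 CF → 0x45A116C21700F9CF.
0x45A116C21700F9CF = 5017316482732849615.

5017316482732849615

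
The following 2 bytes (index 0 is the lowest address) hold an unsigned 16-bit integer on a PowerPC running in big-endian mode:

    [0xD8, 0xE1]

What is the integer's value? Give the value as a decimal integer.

In big-endian order the high byte comes first in memory.
The bytes are already most-significant first: 0xD8E1.
0xD8E1 = 55521.

55521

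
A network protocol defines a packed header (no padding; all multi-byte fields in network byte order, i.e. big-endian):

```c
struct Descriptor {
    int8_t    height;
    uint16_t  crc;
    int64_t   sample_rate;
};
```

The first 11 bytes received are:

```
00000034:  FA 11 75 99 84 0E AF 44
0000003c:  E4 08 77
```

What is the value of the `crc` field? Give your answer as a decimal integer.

4469

`crc` follows `height` (1 byte), so it starts at byte offset 1 and occupies 2 bytes.
Bytes at offsets 1..2: 11 75.
Big-endian stores the most-significant byte at the lowest address.
The bytes are already most-significant first: 0x1175.
0x1175 = 4469.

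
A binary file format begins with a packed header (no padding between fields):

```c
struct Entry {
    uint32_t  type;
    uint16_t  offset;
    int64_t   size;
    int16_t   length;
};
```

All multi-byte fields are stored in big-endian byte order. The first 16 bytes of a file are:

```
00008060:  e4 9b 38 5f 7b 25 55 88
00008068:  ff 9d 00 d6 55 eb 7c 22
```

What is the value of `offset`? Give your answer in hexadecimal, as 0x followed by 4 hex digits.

`offset` follows `type` (4 bytes), so it starts at byte offset 4 and occupies 2 bytes.
Bytes at offsets 4..5: 7B 25.
Big-endian stores the most-significant byte at the lowest address.
The bytes are already most-significant first: 0x7B25.

0x7B25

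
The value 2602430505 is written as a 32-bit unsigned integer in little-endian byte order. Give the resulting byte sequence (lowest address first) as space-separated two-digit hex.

29 F0 1D 9B

2602430505 in hexadecimal, padded to 32 bits, is 0x9B1DF029.
Split into bytes (most-significant first): 9B 1D F0 29.
In little-endian order the low byte comes first in memory.
So at ascending addresses the bytes are 29 F0 1D 9B.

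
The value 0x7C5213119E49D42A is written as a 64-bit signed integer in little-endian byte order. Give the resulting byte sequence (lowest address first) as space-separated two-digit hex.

2A D4 49 9E 11 13 52 7C

Split into bytes (most-significant first): 7C 52 13 11 9E 49 D4 2A.
Little-endian stores the least-significant byte at the lowest address.
So at ascending addresses the bytes are 2A D4 49 9E 11 13 52 7C.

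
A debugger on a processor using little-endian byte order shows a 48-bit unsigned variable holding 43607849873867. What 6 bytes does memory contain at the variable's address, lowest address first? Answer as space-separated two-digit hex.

CB B1 66 3E A9 27

43607849873867 in hexadecimal, padded to 48 bits, is 0x27A93E66B1CB.
Split into bytes (most-significant first): 27 A9 3E 66 B1 CB.
In little-endian order the low byte comes first in memory.
So at ascending addresses the bytes are CB B1 66 3E A9 27.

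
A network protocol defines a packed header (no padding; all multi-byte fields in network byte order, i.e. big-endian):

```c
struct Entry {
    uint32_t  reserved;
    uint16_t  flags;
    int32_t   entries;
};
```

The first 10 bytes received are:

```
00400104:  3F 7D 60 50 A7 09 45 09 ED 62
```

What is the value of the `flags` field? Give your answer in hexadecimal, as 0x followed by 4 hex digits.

0xA709

`flags` follows `reserved` (4 bytes), so it starts at byte offset 4 and occupies 2 bytes.
Bytes at offsets 4..5: A7 09.
In big-endian order the high byte comes first in memory.
The bytes are already most-significant first: 0xA709.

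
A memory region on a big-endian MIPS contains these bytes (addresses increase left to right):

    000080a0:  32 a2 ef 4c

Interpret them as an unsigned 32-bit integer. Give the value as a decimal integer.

849538892

In big-endian order the high byte comes first in memory.
The bytes are already most-significant first: 0x32A2EF4C.
0x32A2EF4C = 849538892.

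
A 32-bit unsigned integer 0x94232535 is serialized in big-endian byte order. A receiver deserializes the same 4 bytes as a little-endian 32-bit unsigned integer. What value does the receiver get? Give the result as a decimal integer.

891626388

Stored big-endian, the bytes at ascending addresses are 94 23 25 35.
Read back as little-endian, the first byte is least significant, giving 0x35252394.
0x35252394 = 891626388.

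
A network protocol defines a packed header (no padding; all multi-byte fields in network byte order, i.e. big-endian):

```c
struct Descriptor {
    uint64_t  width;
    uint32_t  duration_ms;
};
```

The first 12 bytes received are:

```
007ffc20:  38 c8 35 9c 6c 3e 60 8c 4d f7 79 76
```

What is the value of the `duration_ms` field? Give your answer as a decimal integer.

`duration_ms` follows `width` (8 bytes), so it starts at byte offset 8 and occupies 4 bytes.
Bytes at offsets 8..11: 4D F7 79 76.
Big-endian stores the most-significant byte at the lowest address.
The bytes are already most-significant first: 0x4DF77976.
0x4DF77976 = 1308064118.

1308064118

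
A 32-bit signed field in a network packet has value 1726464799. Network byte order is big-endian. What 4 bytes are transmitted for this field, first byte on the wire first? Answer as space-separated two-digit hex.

66 E7 C3 1F

1726464799 in hexadecimal, padded to 32 bits, is 0x66E7C31F.
Split into bytes (most-significant first): 66 E7 C3 1F.
In big-endian order the high byte comes first in memory.
So the memory order matches the most-significant-first order: 66 E7 C3 1F.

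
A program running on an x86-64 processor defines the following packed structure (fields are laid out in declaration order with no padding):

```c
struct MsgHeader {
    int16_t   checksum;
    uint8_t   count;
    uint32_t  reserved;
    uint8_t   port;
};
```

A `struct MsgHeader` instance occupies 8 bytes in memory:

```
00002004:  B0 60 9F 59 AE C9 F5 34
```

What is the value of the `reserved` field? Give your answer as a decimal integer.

4123635289

`reserved` follows `checksum` (2 B), `count` (1 B), so it starts at offset 2 + 1 = 3 and occupies 4 bytes.
Bytes at offsets 3..6: 59 AE C9 F5.
Little-endian: lowest address holds the least-significant byte.
Reassemble most-significant byte first: F5 C9 AE 59 → 0xF5C9AE59.
0xF5C9AE59 = 4123635289.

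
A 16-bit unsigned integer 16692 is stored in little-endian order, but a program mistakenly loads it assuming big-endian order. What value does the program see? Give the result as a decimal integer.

13377

16692 in 16-bit hexadecimal is 0x4134.
Stored little-endian, the bytes at ascending addresses are 34 41.
Read back as big-endian, the last byte is least significant, giving 0x3441.
0x3441 = 13377.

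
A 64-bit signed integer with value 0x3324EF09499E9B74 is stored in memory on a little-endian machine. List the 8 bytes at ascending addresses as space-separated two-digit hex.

74 9B 9E 49 09 EF 24 33

Split into bytes (most-significant first): 33 24 EF 09 49 9E 9B 74.
Little-endian: lowest address holds the least-significant byte.
So at ascending addresses the bytes are 74 9B 9E 49 09 EF 24 33.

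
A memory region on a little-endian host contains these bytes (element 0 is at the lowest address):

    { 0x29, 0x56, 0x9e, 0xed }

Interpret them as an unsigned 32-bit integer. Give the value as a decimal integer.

3986576937

In little-endian order the low byte comes first in memory.
Reassemble most-significant byte first: ED 9E 56 29 → 0xED9E5629.
0xED9E5629 = 3986576937.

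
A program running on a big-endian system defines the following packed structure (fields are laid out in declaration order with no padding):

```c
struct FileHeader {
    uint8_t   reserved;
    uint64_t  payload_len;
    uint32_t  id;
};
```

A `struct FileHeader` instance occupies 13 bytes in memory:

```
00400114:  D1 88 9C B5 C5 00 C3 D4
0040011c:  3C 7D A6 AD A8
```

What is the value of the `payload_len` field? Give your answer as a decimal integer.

`payload_len` follows `reserved` (1 byte), so it starts at byte offset 1 and occupies 8 bytes.
Bytes at offsets 1..8: 88 9C B5 C5 00 C3 D4 3C.
In big-endian order the high byte comes first in memory.
The bytes are already most-significant first: 0x889CB5C500C3D43C.
0x889CB5C500C3D43C = 9843942743251080252.

9843942743251080252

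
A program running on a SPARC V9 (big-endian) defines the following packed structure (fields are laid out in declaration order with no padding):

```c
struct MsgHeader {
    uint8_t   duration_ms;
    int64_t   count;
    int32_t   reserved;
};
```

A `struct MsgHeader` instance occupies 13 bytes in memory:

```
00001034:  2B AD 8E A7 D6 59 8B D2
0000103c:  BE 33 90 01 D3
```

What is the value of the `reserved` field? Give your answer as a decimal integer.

`reserved` follows `duration_ms` (1 B), `count` (8 B), so it starts at offset 1 + 8 = 9 and occupies 4 bytes.
Bytes at offsets 9..12: 33 90 01 D3.
Big-endian stores the most-significant byte at the lowest address.
The bytes are already most-significant first: 0x339001D3.
0x339001D3 = 865075667.

865075667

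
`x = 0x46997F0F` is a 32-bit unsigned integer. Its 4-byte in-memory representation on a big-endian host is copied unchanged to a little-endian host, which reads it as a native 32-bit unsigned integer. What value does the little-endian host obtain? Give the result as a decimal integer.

260020550

Stored big-endian, the bytes at ascending addresses are 46 99 7F 0F.
Read back as little-endian, the first byte is least significant, giving 0x0F7F9946.
0x0F7F9946 = 260020550.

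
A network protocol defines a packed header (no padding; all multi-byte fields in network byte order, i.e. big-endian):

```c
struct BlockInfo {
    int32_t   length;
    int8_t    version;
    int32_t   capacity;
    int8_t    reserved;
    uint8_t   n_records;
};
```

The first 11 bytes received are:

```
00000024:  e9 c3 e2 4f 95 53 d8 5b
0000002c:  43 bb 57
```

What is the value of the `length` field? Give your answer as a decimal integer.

-373038513

`length` is the first field, at byte offset 0, occupying 4 bytes.
Bytes at offsets 0..3: E9 C3 E2 4F.
Big-endian: lowest address holds the most-significant byte.
The bytes are already most-significant first: 0xE9C3E24F.
Top bit is set, so as a signed 32-bit value this is 0xE9C3E24F − 2^32 = -373038513.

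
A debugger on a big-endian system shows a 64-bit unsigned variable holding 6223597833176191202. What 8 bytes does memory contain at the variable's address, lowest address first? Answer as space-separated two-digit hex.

6223597833176191202 in hexadecimal, padded to 64 bits, is 0x565EA941575B90E2.
Split into bytes (most-significant first): 56 5E A9 41 57 5B 90 E2.
Big-endian: lowest address holds the most-significant byte.
So the memory order matches the most-significant-first order: 56 5E A9 41 57 5B 90 E2.

56 5E A9 41 57 5B 90 E2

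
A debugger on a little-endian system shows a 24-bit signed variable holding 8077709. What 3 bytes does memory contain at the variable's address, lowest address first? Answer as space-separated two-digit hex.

8077709 in hexadecimal, padded to 24 bits, is 0x7B418D.
Split into bytes (most-significant first): 7B 41 8D.
Little-endian stores the least-significant byte at the lowest address.
So at ascending addresses the bytes are 8D 41 7B.

8D 41 7B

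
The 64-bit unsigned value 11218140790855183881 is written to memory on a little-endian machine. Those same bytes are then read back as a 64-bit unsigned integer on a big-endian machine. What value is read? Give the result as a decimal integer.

11218140790855183881 in 64-bit hexadecimal is 0x9BAED79CEF3E2E09.
Stored little-endian, the bytes at ascending addresses are 09 2E 3E EF 9C D7 AE 9B.
Read back as big-endian, the last byte is least significant, giving 0x092E3EEF9CD7AE9B.
0x092E3EEF9CD7AE9B = 661535394119528091.

661535394119528091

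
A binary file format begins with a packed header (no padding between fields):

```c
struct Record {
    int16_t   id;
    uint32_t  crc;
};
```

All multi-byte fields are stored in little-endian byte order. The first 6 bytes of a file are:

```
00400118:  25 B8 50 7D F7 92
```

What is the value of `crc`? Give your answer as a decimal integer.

2465693008

`crc` follows `id` (2 bytes), so it starts at byte offset 2 and occupies 4 bytes.
Bytes at offsets 2..5: 50 7D F7 92.
In little-endian order the low byte comes first in memory.
Reassemble most-significant byte first: 92 F7 7D 50 → 0x92F77D50.
0x92F77D50 = 2465693008.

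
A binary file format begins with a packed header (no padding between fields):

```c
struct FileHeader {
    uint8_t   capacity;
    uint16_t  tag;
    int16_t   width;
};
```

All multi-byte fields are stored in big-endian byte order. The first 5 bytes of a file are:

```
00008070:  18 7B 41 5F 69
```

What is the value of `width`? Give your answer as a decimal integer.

`width` follows `capacity` (1 B), `tag` (2 B), so it starts at offset 1 + 2 = 3 and occupies 2 bytes.
Bytes at offsets 3..4: 5F 69.
In big-endian order the high byte comes first in memory.
The bytes are already most-significant first: 0x5F69.
0x5F69 = 24425.

24425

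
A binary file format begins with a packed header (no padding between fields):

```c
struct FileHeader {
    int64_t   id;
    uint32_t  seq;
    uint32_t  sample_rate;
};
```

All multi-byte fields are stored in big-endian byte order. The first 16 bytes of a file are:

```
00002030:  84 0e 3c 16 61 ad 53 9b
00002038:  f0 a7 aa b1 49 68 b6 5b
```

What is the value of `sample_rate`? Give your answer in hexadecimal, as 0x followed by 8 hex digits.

`sample_rate` follows `id` (8 B), `seq` (4 B), so it starts at offset 8 + 4 = 12 and occupies 4 bytes.
Bytes at offsets 12..15: 49 68 B6 5B.
Big-endian: lowest address holds the most-significant byte.
The bytes are already most-significant first: 0x4968B65B.

0x4968B65B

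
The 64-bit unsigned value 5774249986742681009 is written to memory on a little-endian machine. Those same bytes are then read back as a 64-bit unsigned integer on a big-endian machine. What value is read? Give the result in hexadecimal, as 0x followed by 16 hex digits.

0xB1FD1908C5412250

5774249986742681009 in 64-bit hexadecimal is 0x502241C50819FDB1.
Stored little-endian, the bytes at ascending addresses are B1 FD 19 08 C5 41 22 50.
Read back as big-endian, the last byte is least significant, giving 0xB1FD1908C5412250.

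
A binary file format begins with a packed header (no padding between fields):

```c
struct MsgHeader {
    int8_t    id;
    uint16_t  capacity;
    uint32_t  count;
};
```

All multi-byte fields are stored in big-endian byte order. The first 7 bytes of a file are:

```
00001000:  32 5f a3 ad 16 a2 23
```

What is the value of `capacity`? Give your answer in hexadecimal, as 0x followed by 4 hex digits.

`capacity` follows `id` (1 byte), so it starts at byte offset 1 and occupies 2 bytes.
Bytes at offsets 1..2: 5F A3.
Big-endian: lowest address holds the most-significant byte.
The bytes are already most-significant first: 0x5FA3.

0x5FA3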